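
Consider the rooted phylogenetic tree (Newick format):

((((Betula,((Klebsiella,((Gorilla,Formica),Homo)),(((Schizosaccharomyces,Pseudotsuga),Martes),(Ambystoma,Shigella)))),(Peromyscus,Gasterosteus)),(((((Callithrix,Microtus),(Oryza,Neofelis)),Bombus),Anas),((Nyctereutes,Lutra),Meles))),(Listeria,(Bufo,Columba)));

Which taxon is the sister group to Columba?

Columba attaches to the tree at the node subtending (Bufo,Columba).
The other lineage descending from that same node — the sister group — is the single tip Bufo.

Bufo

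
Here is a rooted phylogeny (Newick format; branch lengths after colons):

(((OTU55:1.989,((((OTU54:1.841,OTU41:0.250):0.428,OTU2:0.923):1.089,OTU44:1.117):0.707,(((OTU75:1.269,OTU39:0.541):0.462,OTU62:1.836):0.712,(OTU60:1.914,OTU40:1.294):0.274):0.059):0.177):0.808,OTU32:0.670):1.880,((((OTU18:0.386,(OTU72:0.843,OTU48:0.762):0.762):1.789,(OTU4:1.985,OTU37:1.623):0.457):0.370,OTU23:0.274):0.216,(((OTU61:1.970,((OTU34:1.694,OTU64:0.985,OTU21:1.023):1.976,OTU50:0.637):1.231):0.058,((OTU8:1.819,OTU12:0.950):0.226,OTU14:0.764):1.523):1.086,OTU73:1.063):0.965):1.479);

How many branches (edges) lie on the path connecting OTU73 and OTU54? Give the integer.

10

The MRCA of OTU73 and OTU54 is the root of the tree.
From OTU73 up to that node: 3 branches. From OTU54 up to the same node: 7 branches. Total: 3 + 7 = 10.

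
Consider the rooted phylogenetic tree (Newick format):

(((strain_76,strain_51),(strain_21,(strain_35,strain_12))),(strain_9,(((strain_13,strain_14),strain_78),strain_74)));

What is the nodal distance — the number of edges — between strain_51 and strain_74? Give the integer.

The MRCA of strain_51 and strain_74 is the root of the tree.
From strain_51 up to that node: 3 branches. From strain_74 up to the same node: 3 branches. Total: 3 + 3 = 6.

6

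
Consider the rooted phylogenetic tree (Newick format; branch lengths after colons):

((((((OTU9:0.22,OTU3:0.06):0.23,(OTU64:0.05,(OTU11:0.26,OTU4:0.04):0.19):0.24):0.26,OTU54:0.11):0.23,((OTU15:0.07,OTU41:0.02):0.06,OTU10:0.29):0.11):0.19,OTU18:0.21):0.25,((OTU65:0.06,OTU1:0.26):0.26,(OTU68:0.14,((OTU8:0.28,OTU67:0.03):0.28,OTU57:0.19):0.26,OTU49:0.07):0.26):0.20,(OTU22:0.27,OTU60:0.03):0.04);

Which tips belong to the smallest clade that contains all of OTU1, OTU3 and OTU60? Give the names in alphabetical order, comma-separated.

Tracing OTU1: it sits inside (OTU65,OTU1).
Tracing OTU3: it sits inside (OTU9,OTU3).
Tracing OTU60: it sits inside (OTU22,OTU60).
The smallest clade enclosing all 3 is the whole tree (their MRCA is the root), so the answer is all 19 tips in alphabetical order.

OTU1, OTU10, OTU11, OTU15, OTU18, OTU22, OTU3, OTU4, OTU41, OTU49, OTU54, OTU57, OTU60, OTU64, OTU65, OTU67, OTU68, OTU8, OTU9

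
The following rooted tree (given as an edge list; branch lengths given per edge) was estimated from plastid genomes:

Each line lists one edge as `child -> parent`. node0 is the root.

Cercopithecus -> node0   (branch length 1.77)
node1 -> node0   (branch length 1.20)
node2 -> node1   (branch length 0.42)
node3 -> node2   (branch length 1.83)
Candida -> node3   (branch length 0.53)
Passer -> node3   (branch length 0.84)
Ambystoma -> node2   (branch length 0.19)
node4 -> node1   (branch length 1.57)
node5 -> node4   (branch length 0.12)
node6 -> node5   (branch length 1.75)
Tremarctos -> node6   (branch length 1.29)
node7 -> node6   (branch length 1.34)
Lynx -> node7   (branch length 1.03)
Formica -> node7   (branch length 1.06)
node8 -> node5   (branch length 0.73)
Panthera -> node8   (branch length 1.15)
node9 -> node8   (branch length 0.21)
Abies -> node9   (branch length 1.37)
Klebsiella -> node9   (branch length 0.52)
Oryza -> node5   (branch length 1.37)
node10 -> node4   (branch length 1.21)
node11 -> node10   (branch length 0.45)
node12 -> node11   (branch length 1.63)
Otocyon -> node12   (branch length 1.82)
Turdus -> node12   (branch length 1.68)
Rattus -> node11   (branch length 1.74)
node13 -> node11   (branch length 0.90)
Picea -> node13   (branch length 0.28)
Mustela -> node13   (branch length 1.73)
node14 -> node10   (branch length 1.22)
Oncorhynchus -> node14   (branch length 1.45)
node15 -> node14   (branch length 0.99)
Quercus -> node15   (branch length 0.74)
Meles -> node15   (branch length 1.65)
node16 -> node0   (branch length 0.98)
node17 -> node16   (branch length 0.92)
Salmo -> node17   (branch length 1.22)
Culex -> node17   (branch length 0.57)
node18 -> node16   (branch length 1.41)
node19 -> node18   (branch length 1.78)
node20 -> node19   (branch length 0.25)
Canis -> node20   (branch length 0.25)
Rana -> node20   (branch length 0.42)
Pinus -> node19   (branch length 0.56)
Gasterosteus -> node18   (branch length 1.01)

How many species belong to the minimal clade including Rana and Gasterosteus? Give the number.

The MRCA of Rana and Gasterosteus is the node subtending (((Canis,Rana),Pinus),Gasterosteus).
That clade contains 4 terminal taxa: Canis, Gasterosteus, Pinus, Rana.

4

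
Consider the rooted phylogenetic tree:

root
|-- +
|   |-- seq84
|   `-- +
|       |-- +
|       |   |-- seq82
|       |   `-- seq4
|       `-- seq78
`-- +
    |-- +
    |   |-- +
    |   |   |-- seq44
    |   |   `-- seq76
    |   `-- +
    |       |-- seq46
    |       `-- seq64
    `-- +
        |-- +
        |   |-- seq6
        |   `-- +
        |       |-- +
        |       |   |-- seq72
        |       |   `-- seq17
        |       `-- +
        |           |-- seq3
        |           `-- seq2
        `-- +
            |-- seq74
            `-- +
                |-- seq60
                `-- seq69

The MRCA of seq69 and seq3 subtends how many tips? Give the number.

8

The MRCA of seq69 and seq3 is the node subtending ((seq6,((seq72,seq17),(seq3,seq2))),(seq74,(seq60,seq69))).
That clade contains 8 terminal taxa: seq17, seq2, seq3, seq6, seq60, seq69, seq72, seq74.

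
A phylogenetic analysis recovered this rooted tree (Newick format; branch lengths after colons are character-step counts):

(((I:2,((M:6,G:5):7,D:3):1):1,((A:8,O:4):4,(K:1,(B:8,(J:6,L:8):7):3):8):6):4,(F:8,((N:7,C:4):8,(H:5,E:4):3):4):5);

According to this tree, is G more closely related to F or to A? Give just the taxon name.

A

The MRCA of G and A subtends ((I,((M,G),D)),((A,O),(K,(B,(J,L))))) (10 taxa).
The MRCA of G and F is the root, subtending the entire tree (15 taxa).
The first is nested inside the second, so G shares a more recent common ancestor with A.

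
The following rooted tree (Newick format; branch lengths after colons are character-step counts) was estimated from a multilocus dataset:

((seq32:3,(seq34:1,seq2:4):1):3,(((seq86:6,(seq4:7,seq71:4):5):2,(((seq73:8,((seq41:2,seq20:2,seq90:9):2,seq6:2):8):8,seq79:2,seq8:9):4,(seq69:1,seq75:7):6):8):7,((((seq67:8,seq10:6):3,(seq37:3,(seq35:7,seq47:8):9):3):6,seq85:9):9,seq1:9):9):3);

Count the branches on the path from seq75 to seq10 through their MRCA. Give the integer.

9

The MRCA of seq75 and seq10 is the node subtending (((seq86,(seq4,seq71)),(((seq73,((seq41,seq20,seq90),seq6)),seq79,seq8),(seq69,seq75))),((((seq67,seq10),(seq37,(seq35,seq47))),seq85),seq1)).
From seq75 up to that node: 4 branches. From seq10 up to the same node: 5 branches. Total: 4 + 5 = 9.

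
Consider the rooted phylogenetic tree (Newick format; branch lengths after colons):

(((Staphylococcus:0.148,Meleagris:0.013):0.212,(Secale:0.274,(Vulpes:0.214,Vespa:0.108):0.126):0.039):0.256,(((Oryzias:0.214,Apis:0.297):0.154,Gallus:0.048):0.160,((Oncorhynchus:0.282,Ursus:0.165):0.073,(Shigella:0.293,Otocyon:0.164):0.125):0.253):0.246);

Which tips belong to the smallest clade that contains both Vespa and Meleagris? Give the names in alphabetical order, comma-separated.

Tracing Vespa: it sits inside (Vulpes,Vespa).
Tracing Meleagris: it sits inside (Staphylococcus,Meleagris).
The smallest clade enclosing both is ((Staphylococcus,Meleagris),(Secale,(Vulpes,Vespa))); the answer is its 5 terminal taxa in alphabetical order.

Meleagris, Secale, Staphylococcus, Vespa, Vulpes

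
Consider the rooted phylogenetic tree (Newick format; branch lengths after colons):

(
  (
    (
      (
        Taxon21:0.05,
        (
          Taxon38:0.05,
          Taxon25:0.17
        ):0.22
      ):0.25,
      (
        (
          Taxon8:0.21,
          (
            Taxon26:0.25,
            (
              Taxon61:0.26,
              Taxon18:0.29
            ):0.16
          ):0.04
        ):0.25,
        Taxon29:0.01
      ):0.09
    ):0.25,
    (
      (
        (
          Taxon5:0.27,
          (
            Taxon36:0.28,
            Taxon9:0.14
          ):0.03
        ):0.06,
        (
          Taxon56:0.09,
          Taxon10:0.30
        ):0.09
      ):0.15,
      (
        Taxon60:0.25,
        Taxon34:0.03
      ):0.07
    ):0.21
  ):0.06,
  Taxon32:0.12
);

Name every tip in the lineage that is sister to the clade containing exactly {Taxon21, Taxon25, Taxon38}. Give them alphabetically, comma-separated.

Taxon18, Taxon26, Taxon29, Taxon61, Taxon8

The clade containing exactly {Taxon21, Taxon25, Taxon38} attaches to the tree at the node subtending ((Taxon21,(Taxon38,Taxon25)),((Taxon8,(Taxon26,(Taxon61,Taxon18))),Taxon29)).
The other lineage descending from that same node — the sister group — is ((Taxon8,(Taxon26,(Taxon61,Taxon18))),Taxon29); its 5 tips in alphabetical order are the answer.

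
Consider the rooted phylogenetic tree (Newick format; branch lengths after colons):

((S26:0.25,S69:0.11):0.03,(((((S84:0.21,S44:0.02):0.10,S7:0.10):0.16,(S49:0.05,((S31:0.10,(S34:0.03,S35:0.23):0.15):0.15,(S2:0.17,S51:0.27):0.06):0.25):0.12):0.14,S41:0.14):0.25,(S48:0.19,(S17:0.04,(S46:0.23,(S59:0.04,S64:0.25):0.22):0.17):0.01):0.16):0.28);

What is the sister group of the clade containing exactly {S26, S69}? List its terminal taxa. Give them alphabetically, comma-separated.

S17, S2, S31, S34, S35, S41, S44, S46, S48, S49, S51, S59, S64, S7, S84

The clade containing exactly {S26, S69} attaches directly to the root of the tree.
The other lineage descending from that same node — the sister group — is (((((S84,S44),S7),(S49,((S31,(S34,S35)),(S2,S51)))),S41),(S48,(S17,(S46,(S59,S64))))); its 15 tips in alphabetical order are the answer.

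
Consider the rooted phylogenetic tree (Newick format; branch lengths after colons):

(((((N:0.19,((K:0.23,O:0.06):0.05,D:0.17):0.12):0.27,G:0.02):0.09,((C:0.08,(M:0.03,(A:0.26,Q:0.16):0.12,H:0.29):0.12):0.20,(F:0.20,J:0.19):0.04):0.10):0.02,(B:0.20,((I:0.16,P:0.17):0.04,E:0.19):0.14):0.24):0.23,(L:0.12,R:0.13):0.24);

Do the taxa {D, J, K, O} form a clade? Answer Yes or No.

The MRCA of the listed taxa subtends (((N,((K,O),D)),G),((C,(M,(A,Q),H)),(F,J))).
That clade also contains A, C, F, G, H, M, N, Q, which are not in the proposed group, so the group is not monophyletic.

No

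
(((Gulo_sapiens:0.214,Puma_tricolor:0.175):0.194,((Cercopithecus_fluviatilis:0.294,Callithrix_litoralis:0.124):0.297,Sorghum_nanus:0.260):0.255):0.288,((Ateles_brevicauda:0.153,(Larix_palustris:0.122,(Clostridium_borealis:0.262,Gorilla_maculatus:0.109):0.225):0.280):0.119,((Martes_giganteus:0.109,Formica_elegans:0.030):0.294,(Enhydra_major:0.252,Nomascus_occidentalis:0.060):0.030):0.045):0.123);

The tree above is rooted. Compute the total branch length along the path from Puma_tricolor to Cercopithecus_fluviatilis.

The path runs Puma_tricolor → … → MRCA → … → Cercopithecus_fluviatilis; the MRCA is the node subtending ((Gulo_sapiens,Puma_tricolor),((Cercopithecus_fluviatilis,Callithrix_litoralis),Sorghum_nanus)).
Branch lengths along that path: 0.175 + 0.194 + 0.255 + 0.297 + 0.294 = 1.215.

1.215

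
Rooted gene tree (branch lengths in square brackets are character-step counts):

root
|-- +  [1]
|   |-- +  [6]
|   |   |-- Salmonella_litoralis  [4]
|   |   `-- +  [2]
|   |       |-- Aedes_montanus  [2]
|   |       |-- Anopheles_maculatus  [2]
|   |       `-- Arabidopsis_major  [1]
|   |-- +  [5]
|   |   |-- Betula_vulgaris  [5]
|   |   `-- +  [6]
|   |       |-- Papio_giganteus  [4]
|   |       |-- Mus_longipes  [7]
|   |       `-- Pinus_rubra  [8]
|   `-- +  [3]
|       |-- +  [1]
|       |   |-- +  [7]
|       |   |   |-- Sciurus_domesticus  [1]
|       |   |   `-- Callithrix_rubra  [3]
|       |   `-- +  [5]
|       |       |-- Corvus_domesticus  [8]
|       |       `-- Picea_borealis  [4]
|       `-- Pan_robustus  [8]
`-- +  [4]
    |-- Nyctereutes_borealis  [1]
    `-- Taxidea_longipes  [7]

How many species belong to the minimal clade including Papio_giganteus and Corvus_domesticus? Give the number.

13

The MRCA of Papio_giganteus and Corvus_domesticus is the node subtending ((Salmonella_litoralis,(Aedes_montanus,Anopheles_maculatus,Arabidopsis_major)),(Betula_vulgaris,(Papio_giganteus,Mus_longipes,Pinus_rubra)),(((Sciurus_domesticus,Callithrix_rubra),(Corvus_domesticus,Picea_borealis)),Pan_robustus)).
That clade contains 13 terminal taxa: Aedes_montanus, Anopheles_maculatus, Arabidopsis_major, Betula_vulgaris, Callithrix_rubra, Corvus_domesticus, Mus_longipes, Pan_robustus, Papio_giganteus, Picea_borealis, Pinus_rubra, Salmonella_litoralis, Sciurus_domesticus.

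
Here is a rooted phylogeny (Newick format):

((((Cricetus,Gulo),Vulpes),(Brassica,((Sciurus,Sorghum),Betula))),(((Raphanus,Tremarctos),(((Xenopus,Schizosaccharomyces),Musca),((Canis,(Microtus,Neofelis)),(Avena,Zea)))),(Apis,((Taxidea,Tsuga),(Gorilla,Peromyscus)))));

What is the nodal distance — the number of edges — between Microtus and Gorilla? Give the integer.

10

The MRCA of Microtus and Gorilla is the node subtending (((Raphanus,Tremarctos),(((Xenopus,Schizosaccharomyces),Musca),((Canis,(Microtus,Neofelis)),(Avena,Zea)))),(Apis,((Taxidea,Tsuga),(Gorilla,Peromyscus)))).
From Microtus up to that node: 6 branches. From Gorilla up to the same node: 4 branches. Total: 6 + 4 = 10.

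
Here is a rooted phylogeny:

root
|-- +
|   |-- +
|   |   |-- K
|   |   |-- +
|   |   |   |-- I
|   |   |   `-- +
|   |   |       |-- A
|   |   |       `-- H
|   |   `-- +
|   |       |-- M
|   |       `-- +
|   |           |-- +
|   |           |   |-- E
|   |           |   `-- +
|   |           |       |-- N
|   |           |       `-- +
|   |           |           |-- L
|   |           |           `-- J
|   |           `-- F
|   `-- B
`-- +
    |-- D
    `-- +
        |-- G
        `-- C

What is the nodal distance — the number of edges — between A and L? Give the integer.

9

The MRCA of A and L is the node subtending (K,(I,(A,H)),(M,((E,(N,(L,J))),F))).
From A up to that node: 3 branches. From L up to the same node: 6 branches. Total: 3 + 6 = 9.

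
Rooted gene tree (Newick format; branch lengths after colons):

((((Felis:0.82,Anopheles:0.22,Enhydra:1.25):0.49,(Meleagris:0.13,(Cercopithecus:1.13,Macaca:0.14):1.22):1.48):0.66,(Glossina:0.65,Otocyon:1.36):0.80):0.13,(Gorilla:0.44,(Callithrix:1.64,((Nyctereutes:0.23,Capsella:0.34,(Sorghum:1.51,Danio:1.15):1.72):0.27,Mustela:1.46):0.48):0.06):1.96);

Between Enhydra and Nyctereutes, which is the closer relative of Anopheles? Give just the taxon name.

Enhydra

The MRCA of Anopheles and Enhydra subtends (Felis,Anopheles,Enhydra) (3 taxa).
The MRCA of Anopheles and Nyctereutes is the root, subtending the entire tree (15 taxa).
The first is nested inside the second, so Anopheles shares a more recent common ancestor with Enhydra.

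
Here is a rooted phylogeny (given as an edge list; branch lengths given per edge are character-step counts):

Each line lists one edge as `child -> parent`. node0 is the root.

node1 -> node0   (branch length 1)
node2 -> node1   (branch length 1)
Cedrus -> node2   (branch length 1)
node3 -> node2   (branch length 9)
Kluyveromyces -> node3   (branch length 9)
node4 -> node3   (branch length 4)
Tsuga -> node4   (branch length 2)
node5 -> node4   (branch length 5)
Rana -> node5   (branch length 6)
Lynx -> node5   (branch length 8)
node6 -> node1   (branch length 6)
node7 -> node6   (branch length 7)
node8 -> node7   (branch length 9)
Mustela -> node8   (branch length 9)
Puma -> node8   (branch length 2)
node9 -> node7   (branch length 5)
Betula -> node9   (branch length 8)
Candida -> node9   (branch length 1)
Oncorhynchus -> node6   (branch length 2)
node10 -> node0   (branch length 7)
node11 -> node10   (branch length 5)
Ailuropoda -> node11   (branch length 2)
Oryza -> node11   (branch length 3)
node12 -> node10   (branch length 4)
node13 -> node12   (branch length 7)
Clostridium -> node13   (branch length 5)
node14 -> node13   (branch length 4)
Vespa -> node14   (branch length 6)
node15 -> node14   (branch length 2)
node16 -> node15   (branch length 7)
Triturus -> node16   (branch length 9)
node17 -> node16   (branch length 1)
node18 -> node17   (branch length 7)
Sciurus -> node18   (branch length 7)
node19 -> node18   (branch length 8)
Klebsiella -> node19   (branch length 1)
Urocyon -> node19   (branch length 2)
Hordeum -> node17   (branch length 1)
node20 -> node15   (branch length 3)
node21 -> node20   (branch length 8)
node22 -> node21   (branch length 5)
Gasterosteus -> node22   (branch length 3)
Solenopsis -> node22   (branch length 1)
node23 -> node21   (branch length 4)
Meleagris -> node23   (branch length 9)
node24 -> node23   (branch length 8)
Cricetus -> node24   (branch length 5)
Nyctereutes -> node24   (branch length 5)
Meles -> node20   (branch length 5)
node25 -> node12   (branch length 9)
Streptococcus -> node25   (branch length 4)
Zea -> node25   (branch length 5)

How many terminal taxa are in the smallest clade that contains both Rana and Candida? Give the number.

The MRCA of Rana and Candida is the node subtending ((Cedrus,(Kluyveromyces,(Tsuga,(Rana,Lynx)))),(((Mustela,Puma),(Betula,Candida)),Oncorhynchus)).
That clade contains 10 terminal taxa: Betula, Candida, Cedrus, Kluyveromyces, Lynx, Mustela, Oncorhynchus, Puma, Rana, Tsuga.

10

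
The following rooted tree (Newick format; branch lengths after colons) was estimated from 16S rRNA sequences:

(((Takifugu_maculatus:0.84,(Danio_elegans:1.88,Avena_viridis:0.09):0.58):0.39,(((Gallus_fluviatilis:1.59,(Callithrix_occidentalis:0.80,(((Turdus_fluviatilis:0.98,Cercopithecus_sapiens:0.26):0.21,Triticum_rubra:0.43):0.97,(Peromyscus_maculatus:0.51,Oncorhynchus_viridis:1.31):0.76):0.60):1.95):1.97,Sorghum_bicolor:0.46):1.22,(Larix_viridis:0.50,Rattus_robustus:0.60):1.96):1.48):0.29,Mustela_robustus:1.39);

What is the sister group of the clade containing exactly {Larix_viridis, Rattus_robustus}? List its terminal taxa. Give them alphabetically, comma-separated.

The clade containing exactly {Larix_viridis, Rattus_robustus} attaches to the tree at the node subtending (((Gallus_fluviatilis,(Callithrix_occidentalis,(((Turdus_fluviatilis,Cercopithecus_sapiens),Triticum_rubra),(Peromyscus_maculatus,Oncorhynchus_viridis)))),Sorghum_bicolor),(Larix_viridis,Rattus_robustus)).
The other lineage descending from that same node — the sister group — is ((Gallus_fluviatilis,(Callithrix_occidentalis,(((Turdus_fluviatilis,Cercopithecus_sapiens),Triticum_rubra),(Peromyscus_maculatus,Oncorhynchus_viridis)))),Sorghum_bicolor); its 8 tips in alphabetical order are the answer.

Callithrix_occidentalis, Cercopithecus_sapiens, Gallus_fluviatilis, Oncorhynchus_viridis, Peromyscus_maculatus, Sorghum_bicolor, Triticum_rubra, Turdus_fluviatilis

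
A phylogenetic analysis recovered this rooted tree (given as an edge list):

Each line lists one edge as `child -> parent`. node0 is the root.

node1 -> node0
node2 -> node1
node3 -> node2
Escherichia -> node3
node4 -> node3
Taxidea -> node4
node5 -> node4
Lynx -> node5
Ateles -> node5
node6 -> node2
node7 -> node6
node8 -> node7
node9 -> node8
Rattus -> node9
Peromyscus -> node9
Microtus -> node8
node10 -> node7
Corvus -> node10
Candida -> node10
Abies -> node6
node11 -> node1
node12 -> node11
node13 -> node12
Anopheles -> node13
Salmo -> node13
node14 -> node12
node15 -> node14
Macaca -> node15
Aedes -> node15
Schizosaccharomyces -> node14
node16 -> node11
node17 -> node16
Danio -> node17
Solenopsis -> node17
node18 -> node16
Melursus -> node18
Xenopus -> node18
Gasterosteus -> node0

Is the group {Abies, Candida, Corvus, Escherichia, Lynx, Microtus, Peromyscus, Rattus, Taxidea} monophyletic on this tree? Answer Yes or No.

The MRCA of the listed taxa subtends ((Escherichia,(Taxidea,(Lynx,Ateles))),((((Rattus,Peromyscus),Microtus),(Corvus,Candida)),Abies)).
That clade also contains Ateles, which is not in the proposed group, so the group is not monophyletic.

No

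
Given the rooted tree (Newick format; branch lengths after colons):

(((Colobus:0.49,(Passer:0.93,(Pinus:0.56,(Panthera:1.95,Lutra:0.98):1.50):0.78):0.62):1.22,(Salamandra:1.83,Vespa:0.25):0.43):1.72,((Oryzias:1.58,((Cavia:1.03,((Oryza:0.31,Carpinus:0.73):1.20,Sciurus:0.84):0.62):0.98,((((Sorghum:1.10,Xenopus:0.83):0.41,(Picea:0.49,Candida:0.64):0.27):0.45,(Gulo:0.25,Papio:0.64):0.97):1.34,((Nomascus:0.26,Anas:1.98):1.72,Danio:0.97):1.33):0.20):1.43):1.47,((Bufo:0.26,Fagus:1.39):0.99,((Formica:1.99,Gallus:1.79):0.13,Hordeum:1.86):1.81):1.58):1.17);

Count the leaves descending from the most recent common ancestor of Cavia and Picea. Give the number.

13

The MRCA of Cavia and Picea is the node subtending ((Cavia,((Oryza,Carpinus),Sciurus)),((((Sorghum,Xenopus),(Picea,Candida)),(Gulo,Papio)),((Nomascus,Anas),Danio))).
That clade contains 13 terminal taxa: Anas, Candida, Carpinus, Cavia, Danio, Gulo, Nomascus, Oryza, Papio, Picea, Sciurus, Sorghum, Xenopus.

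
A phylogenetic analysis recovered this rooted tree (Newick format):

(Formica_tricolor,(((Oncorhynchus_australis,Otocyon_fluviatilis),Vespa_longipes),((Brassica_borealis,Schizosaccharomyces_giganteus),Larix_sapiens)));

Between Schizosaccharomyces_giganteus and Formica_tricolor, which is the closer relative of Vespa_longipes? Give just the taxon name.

The MRCA of Vespa_longipes and Schizosaccharomyces_giganteus subtends (((Oncorhynchus_australis,Otocyon_fluviatilis),Vespa_longipes),((Brassica_borealis,Schizosaccharomyces_giganteus),Larix_sapiens)) (6 taxa).
The MRCA of Vespa_longipes and Formica_tricolor is the root, subtending the entire tree (7 taxa).
The first is nested inside the second, so Vespa_longipes shares a more recent common ancestor with Schizosaccharomyces_giganteus.

Schizosaccharomyces_giganteus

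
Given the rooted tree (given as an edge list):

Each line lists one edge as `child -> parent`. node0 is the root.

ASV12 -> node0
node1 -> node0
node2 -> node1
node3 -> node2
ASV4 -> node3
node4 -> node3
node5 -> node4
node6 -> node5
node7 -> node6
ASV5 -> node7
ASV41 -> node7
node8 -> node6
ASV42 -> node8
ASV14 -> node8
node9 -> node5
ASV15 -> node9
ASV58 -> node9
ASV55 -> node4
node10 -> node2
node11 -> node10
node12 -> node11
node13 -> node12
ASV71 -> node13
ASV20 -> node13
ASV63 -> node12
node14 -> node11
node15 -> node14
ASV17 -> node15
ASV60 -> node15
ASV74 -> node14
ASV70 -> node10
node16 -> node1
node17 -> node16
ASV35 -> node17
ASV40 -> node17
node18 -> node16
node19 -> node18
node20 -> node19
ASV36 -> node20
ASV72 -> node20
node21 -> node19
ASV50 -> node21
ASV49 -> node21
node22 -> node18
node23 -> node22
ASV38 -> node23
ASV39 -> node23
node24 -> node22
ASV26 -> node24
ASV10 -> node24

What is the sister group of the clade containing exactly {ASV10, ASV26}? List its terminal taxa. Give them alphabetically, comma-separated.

ASV38, ASV39

The clade containing exactly {ASV10, ASV26} attaches to the tree at the node subtending ((ASV38,ASV39),(ASV26,ASV10)).
The other lineage descending from that same node — the sister group — is (ASV38,ASV39); its 2 tips in alphabetical order are the answer.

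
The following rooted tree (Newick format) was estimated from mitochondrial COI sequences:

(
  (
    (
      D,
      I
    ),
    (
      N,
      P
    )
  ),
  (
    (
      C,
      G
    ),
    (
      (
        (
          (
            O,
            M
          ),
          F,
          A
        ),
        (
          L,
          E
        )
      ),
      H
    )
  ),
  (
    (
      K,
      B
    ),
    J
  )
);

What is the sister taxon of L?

L attaches to the tree at the node subtending (L,E).
The other lineage descending from that same node — the sister group — is the single tip E.

E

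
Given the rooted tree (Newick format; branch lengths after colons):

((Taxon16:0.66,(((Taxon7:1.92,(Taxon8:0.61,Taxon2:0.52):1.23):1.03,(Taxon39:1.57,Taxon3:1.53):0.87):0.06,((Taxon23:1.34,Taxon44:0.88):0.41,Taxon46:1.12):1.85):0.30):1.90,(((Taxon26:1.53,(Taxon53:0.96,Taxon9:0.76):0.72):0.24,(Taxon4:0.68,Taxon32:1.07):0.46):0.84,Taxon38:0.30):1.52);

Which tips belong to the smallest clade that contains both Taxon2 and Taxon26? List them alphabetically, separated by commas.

Tracing Taxon2: it sits inside (Taxon8,Taxon2).
Tracing Taxon26: it sits inside (Taxon26,(Taxon53,Taxon9)).
The smallest clade enclosing both is the whole tree (their MRCA is the root), so the answer is all 15 tips in alphabetical order.

Taxon16, Taxon2, Taxon23, Taxon26, Taxon3, Taxon32, Taxon38, Taxon39, Taxon4, Taxon44, Taxon46, Taxon53, Taxon7, Taxon8, Taxon9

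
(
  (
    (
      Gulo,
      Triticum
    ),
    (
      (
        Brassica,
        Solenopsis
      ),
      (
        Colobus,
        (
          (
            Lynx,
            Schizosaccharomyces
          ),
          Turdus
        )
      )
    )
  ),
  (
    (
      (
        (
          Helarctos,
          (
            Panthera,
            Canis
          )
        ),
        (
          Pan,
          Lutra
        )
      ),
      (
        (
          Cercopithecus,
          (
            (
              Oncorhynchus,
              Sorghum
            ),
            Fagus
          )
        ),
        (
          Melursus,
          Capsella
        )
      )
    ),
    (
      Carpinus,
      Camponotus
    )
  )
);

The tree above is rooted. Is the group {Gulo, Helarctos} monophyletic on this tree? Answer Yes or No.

The MRCA of the listed taxa is the root, so the smallest clade containing them is the whole tree.
That clade also contains Brassica, Camponotus, Canis, Capsella, Carpinus, Cercopithecus, Colobus, Fagus, Lutra, Lynx, Melursus, Oncorhynchus, Pan, Panthera, Schizosaccharomyces, Solenopsis, Sorghum, Triticum, Turdus, which are not in the proposed group, so the group is not monophyletic.

No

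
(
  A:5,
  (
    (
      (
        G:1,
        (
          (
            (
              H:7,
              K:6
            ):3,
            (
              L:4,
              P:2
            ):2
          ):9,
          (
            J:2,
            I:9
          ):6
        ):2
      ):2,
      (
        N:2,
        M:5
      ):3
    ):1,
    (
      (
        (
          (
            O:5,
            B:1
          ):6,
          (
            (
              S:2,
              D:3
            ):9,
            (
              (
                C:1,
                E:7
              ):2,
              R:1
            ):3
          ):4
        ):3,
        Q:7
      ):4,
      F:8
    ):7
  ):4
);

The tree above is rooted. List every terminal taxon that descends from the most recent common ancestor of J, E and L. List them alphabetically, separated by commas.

B, C, D, E, F, G, H, I, J, K, L, M, N, O, P, Q, R, S

Tracing J: it sits inside (J,I).
Tracing E: it sits inside (C,E).
Tracing L: it sits inside (L,P).
The smallest clade enclosing all 3 is (((G,(((H,K),(L,P)),(J,I))),(N,M)),((((O,B),((S,D),((C,E),R))),Q),F)); the answer is its 18 terminal taxa in alphabetical order.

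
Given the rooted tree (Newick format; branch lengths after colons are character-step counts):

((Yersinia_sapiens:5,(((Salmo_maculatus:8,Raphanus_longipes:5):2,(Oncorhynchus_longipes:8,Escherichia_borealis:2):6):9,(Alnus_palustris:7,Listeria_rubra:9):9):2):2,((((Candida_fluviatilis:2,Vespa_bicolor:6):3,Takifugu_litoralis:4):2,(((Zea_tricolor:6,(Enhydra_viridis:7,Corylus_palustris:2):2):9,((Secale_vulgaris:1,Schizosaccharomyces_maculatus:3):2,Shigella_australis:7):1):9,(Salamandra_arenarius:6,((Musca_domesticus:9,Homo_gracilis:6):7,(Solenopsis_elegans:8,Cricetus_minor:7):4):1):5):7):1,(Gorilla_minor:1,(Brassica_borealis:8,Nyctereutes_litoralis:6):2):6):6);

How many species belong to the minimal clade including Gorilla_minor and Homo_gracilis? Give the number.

The MRCA of Gorilla_minor and Homo_gracilis is the node subtending ((((Candida_fluviatilis,Vespa_bicolor),Takifugu_litoralis),(((Zea_tricolor,(Enhydra_viridis,Corylus_palustris)),((Secale_vulgaris,Schizosaccharomyces_maculatus),Shigella_australis)),(Salamandra_arenarius,((Musca_domesticus,Homo_gracilis),(Solenopsis_elegans,Cricetus_minor))))),(Gorilla_minor,(Brassica_borealis,Nyctereutes_litoralis))).
That clade contains 17 terminal taxa: Brassica_borealis, Candida_fluviatilis, Corylus_palustris, Cricetus_minor, Enhydra_viridis, Gorilla_minor, Homo_gracilis, Musca_domesticus, Nyctereutes_litoralis, Salamandra_arenarius, Schizosaccharomyces_maculatus, Secale_vulgaris, Shigella_australis, Solenopsis_elegans, Takifugu_litoralis, Vespa_bicolor, Zea_tricolor.

17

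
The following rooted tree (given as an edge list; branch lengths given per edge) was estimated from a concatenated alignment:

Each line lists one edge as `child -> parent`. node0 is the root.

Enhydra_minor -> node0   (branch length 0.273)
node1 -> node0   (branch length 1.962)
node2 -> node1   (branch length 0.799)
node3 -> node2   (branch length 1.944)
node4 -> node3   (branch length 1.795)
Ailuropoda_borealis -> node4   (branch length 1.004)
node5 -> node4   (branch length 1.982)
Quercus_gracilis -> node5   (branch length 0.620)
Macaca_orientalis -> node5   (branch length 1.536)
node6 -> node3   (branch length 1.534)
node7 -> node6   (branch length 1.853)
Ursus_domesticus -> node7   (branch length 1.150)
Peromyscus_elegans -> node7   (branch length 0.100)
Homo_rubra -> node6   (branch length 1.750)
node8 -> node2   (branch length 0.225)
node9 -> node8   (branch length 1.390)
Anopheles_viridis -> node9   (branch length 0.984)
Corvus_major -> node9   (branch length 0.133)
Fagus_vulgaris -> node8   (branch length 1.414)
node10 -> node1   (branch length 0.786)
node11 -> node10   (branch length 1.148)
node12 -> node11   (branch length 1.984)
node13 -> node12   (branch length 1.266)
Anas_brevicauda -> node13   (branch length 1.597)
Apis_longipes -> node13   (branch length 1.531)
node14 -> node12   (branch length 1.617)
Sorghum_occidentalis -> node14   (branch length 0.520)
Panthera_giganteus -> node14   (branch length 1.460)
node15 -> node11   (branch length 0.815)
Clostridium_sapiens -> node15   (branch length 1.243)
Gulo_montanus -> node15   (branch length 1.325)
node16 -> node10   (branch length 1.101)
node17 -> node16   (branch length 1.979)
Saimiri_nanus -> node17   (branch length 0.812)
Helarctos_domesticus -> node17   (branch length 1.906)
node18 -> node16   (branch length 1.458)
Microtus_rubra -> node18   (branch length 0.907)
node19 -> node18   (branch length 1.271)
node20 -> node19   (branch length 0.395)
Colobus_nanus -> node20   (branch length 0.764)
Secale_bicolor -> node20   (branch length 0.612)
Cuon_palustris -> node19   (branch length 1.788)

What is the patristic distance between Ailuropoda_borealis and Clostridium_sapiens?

The path runs Ailuropoda_borealis → … → MRCA → … → Clostridium_sapiens; the MRCA is the node subtending ((((Ailuropoda_borealis,(Quercus_gracilis,Macaca_orientalis)),((Ursus_domesticus,Peromyscus_elegans),Homo_rubra)),((Anopheles_viridis,Corvus_major),Fagus_vulgaris)),((((Anas_brevicauda,Apis_longipes),(Sorghum_occidentalis,Panthera_giganteus)),(Clostridium_sapiens,Gulo_montanus)),((Saimiri_nanus,Helarctos_domesticus),(Microtus_rubra,((Colobus_nanus,Secale_bicolor),Cuon_palustris))))).
Branch lengths along that path: 1.004 + 1.795 + 1.944 + 0.799 + 0.786 + 1.148 + 0.815 + 1.243 = 9.534.

9.534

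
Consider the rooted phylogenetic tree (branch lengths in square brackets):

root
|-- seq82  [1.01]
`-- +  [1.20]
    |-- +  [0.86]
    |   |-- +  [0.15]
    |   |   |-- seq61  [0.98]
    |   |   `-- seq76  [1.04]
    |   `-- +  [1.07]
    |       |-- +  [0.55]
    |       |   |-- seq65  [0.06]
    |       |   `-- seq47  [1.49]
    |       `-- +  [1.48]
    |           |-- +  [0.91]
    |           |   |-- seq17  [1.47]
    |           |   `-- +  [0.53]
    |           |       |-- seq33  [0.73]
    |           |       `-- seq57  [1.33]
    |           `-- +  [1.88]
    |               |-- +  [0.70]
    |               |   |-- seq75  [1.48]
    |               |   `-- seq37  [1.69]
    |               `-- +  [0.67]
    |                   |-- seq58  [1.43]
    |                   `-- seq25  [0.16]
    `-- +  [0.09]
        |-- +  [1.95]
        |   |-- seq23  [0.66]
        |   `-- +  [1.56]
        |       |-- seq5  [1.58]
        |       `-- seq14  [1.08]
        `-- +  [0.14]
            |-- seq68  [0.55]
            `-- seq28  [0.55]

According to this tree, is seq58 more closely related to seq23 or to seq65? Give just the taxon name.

The MRCA of seq58 and seq65 subtends ((seq65,seq47),((seq17,(seq33,seq57)),((seq75,seq37),(seq58,seq25)))) (9 taxa).
The MRCA of seq58 and seq23 subtends (((seq61,seq76),((seq65,seq47),((seq17,(seq33,seq57)),((seq75,seq37),(seq58,seq25))))),((seq23,(seq5,seq14)),(seq68,seq28))) (16 taxa).
The first is nested inside the second, so seq58 shares a more recent common ancestor with seq65.

seq65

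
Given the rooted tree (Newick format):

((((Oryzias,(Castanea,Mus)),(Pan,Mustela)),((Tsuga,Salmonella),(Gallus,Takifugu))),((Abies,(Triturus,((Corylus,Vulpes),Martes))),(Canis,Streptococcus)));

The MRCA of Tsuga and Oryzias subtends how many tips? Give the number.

9

The MRCA of Tsuga and Oryzias is the node subtending (((Oryzias,(Castanea,Mus)),(Pan,Mustela)),((Tsuga,Salmonella),(Gallus,Takifugu))).
That clade contains 9 terminal taxa: Castanea, Gallus, Mus, Mustela, Oryzias, Pan, Salmonella, Takifugu, Tsuga.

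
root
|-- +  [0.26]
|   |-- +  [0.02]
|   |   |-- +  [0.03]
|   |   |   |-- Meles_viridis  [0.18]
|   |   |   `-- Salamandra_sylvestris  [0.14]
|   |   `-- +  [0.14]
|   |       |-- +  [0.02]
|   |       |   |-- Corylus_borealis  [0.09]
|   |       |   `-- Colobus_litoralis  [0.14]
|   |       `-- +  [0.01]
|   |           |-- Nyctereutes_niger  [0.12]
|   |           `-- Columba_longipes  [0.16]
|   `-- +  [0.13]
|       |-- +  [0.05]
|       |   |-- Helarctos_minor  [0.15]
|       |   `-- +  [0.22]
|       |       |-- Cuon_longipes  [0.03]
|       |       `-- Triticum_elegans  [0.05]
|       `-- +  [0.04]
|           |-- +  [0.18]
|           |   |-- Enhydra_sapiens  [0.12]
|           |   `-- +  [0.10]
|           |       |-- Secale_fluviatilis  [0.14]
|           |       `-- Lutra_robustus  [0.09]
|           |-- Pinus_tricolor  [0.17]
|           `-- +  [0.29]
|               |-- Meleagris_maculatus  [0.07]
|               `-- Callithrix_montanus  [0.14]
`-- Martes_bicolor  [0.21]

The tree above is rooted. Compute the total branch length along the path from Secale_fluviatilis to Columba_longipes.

The path runs Secale_fluviatilis → … → MRCA → … → Columba_longipes; the MRCA is the node subtending (((Meles_viridis,Salamandra_sylvestris),((Corylus_borealis,Colobus_litoralis),(Nyctereutes_niger,Columba_longipes))),((Helarctos_minor,(Cuon_longipes,Triticum_elegans)),((Enhydra_sapiens,(Secale_fluviatilis,Lutra_robustus)),Pinus_tricolor,(Meleagris_maculatus,Callithrix_montanus)))).
Branch lengths along that path: 0.14 + 0.10 + 0.18 + 0.04 + 0.13 + 0.02 + 0.14 + 0.01 + 0.16 = 0.92.

0.92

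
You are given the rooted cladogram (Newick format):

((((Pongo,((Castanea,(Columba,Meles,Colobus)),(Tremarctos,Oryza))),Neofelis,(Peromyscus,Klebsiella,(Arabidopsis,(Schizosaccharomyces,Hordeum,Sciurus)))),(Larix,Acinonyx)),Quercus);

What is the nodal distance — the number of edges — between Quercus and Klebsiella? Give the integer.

5

The MRCA of Quercus and Klebsiella is the root of the tree.
From Quercus up to that node: 1 branch. From Klebsiella up to the same node: 4 branches. Total: 1 + 4 = 5.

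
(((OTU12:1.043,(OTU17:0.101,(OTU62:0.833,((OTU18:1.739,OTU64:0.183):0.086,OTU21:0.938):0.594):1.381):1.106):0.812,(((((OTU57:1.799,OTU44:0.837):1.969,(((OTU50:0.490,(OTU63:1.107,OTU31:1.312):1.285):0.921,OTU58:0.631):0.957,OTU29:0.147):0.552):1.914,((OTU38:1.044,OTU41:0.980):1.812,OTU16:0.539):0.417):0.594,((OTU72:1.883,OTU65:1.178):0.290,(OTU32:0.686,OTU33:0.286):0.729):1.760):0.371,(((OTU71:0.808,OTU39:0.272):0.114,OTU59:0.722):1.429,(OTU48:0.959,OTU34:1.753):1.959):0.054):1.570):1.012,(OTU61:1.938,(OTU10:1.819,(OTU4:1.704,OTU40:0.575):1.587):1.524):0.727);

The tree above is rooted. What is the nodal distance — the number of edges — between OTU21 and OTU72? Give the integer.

The MRCA of OTU21 and OTU72 is the node subtending ((OTU12,(OTU17,(OTU62,((OTU18,OTU64),OTU21)))),(((((OTU57,OTU44),(((OTU50,(OTU63,OTU31)),OTU58),OTU29)),((OTU38,OTU41),OTU16)),((OTU72,OTU65),(OTU32,OTU33))),(((OTU71,OTU39),OTU59),(OTU48,OTU34)))).
From OTU21 up to that node: 5 branches. From OTU72 up to the same node: 5 branches. Total: 5 + 5 = 10.

10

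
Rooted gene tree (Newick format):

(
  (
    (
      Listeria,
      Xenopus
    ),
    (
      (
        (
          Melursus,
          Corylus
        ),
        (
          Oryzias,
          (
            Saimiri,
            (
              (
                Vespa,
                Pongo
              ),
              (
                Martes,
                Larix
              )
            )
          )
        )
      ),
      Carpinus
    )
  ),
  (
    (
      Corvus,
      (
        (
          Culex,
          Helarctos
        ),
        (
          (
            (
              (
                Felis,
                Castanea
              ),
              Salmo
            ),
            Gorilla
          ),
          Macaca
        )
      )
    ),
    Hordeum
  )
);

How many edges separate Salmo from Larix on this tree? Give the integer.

15

The MRCA of Salmo and Larix is the root of the tree.
From Salmo up to that node: 7 branches. From Larix up to the same node: 8 branches. Total: 7 + 8 = 15.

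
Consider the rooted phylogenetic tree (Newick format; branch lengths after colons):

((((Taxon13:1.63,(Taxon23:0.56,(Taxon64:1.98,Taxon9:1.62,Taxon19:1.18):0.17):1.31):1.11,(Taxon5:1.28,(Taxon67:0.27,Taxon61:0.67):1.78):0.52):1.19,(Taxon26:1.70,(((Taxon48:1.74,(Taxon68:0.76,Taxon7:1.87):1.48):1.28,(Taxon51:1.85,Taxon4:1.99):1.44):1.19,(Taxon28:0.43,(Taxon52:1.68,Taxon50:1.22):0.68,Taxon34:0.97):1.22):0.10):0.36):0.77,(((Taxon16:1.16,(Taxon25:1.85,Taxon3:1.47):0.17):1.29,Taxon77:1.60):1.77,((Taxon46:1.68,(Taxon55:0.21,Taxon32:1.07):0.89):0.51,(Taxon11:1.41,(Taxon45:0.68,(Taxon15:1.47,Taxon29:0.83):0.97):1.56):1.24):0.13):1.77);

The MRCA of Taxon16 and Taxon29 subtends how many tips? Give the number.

The MRCA of Taxon16 and Taxon29 is the node subtending (((Taxon16,(Taxon25,Taxon3)),Taxon77),((Taxon46,(Taxon55,Taxon32)),(Taxon11,(Taxon45,(Taxon15,Taxon29))))).
That clade contains 11 terminal taxa: Taxon11, Taxon15, Taxon16, Taxon25, Taxon29, Taxon3, Taxon32, Taxon45, Taxon46, Taxon55, Taxon77.

11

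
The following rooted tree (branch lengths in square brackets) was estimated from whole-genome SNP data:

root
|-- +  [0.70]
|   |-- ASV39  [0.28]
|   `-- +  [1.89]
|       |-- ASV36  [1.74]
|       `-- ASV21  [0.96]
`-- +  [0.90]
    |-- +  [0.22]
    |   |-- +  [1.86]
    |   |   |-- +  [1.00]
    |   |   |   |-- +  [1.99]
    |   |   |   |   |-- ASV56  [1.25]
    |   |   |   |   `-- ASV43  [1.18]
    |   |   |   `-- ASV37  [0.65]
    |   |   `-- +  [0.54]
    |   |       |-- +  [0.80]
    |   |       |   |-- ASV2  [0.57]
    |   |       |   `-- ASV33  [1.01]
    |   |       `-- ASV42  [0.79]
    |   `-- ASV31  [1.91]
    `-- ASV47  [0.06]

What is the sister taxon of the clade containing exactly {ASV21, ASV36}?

The clade containing exactly {ASV21, ASV36} attaches to the tree at the node subtending (ASV39,(ASV36,ASV21)).
The other lineage descending from that same node — the sister group — is the single tip ASV39.

ASV39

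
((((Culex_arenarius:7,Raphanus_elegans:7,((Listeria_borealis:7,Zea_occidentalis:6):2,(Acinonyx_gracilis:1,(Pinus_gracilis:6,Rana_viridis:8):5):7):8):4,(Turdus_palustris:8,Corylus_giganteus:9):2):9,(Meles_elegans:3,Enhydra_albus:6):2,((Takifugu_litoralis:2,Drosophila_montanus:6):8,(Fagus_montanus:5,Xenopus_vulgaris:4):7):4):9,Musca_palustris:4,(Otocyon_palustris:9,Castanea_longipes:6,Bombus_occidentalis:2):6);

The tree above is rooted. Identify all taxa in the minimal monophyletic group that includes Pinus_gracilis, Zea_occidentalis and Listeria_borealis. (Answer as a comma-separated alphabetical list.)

Tracing Pinus_gracilis: it sits inside (Pinus_gracilis,Rana_viridis).
Tracing Zea_occidentalis: it sits inside (Listeria_borealis,Zea_occidentalis).
Tracing Listeria_borealis: it sits inside (Listeria_borealis,Zea_occidentalis).
The smallest clade enclosing all 3 is ((Listeria_borealis,Zea_occidentalis),(Acinonyx_gracilis,(Pinus_gracilis,Rana_viridis))); the answer is its 5 terminal taxa in alphabetical order.

Acinonyx_gracilis, Listeria_borealis, Pinus_gracilis, Rana_viridis, Zea_occidentalis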